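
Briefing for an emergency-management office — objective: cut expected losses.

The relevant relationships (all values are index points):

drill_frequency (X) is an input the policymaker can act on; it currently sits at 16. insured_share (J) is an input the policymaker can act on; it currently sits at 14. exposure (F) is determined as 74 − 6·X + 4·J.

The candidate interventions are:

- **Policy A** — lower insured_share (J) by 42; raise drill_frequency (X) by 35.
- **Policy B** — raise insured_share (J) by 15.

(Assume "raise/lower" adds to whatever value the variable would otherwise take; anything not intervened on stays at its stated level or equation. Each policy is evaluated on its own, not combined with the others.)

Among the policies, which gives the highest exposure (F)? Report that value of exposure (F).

94

Policy A (J − 42, X + 35):
  X = 16 + 35 = 51
  J = 14 − 42 = -28
  F = 74 − 6·51 + 4·(-28) = -344
Policy B (J + 15):
  X = 16
  J = 14 + 15 = 29
  F = 74 − 6·16 + 4·29 = 94
Comparing — Policy A: F=-344, Policy B: F=94. Highest is 94 (Policy B).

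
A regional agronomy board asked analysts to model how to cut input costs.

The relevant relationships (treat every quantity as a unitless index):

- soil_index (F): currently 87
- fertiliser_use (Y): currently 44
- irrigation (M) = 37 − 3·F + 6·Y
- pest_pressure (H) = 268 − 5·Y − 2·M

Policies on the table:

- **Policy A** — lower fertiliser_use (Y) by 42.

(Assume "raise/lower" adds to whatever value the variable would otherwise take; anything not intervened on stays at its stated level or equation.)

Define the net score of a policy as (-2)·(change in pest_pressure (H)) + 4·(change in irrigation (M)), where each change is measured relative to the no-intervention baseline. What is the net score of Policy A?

Baseline:
  F = 87
  Y = 44
  M = 37 − 3·87 + 6·44 = 40
  H = 268 − 5·44 − 2·40 = -32
Policy A (Y − 42):
  F = 87
  Y = 44 − 42 = 2
  M = 37 − 3·87 + 6·2 = -212
  H = 268 − 5·2 − 2·(-212) = 682
ΔH = 682 − (-32) = 714; ΔM = -212 − 40 = -252
Score = (-2)·714 + 4·(-252) = -2436

-2436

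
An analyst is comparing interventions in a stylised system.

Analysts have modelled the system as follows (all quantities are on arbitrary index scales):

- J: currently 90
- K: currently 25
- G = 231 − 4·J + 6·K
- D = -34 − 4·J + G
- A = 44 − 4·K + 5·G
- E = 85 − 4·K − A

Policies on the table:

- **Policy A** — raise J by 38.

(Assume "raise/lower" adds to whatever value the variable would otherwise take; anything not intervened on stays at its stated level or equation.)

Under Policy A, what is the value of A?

Policy A (J + 38):
  J = 90 + 38 = 128
  K = 25
  G = 231 − 4·128 + 6·25 = -131
  A = 44 − 4·25 + 5·(-131) = -711

-711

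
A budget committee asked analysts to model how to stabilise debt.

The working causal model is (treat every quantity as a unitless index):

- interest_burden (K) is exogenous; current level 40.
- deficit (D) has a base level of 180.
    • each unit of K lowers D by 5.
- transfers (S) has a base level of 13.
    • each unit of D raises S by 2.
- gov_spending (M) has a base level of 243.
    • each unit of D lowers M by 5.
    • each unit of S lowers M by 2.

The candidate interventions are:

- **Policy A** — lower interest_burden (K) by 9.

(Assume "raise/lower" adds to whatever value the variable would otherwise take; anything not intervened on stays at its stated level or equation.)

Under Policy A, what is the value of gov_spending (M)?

-8

Policy A (K − 9):
  K = 40 − 9 = 31
  D = 180 − 5·31 = 25
  S = 13 + 2·25 = 63
  M = 243 − 5·25 − 2·63 = -8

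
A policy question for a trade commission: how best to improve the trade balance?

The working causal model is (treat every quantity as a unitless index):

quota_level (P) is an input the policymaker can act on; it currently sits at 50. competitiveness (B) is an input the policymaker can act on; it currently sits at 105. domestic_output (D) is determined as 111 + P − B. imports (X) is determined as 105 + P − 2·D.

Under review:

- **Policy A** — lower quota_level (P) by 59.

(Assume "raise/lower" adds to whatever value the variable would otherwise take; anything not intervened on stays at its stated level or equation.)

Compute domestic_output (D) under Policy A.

-3

Policy A (P − 59):
  P = 50 − 59 = -9
  B = 105
  D = 111 + (-9) − 105 = -3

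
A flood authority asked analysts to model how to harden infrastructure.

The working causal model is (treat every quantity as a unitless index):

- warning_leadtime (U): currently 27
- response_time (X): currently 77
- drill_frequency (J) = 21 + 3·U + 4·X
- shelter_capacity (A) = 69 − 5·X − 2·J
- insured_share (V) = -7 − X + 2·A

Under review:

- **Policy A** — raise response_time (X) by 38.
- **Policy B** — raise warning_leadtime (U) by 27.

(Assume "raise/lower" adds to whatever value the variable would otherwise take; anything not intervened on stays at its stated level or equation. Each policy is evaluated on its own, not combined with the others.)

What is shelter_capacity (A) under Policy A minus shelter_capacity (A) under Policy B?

-332

Policy A (X + 38):
  U = 27
  X = 77 + 38 = 115
  J = 21 + 3·27 + 4·115 = 562
  A = 69 − 5·115 − 2·562 = -1630
Policy B (U + 27):
  U = 27 + 27 = 54
  X = 77
  J = 21 + 3·54 + 4·77 = 491
  A = 69 − 5·77 − 2·491 = -1298
A: -1630 − (-1298) = -332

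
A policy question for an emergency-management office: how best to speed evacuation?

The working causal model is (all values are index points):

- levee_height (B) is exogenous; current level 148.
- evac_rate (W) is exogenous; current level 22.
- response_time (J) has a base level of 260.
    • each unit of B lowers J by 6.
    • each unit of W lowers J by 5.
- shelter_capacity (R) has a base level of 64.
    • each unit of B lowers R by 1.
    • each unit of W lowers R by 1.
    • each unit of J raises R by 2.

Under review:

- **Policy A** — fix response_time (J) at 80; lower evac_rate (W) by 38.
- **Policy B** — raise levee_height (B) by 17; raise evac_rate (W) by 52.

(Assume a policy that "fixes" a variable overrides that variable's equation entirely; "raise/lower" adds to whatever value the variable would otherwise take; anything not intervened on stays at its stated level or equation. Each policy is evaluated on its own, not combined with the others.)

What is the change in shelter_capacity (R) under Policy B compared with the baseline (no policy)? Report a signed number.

-793

Baseline:
  B = 148
  W = 22
  J = 260 − 6·148 − 5·22 = -738
  R = 64 − 148 − 22 + 2·(-738) = -1582
Policy B (B + 17, W + 52):
  B = 148 + 17 = 165
  W = 22 + 52 = 74
  J = 260 − 6·165 − 5·74 = -1100
  R = 64 − 165 − 74 + 2·(-1100) = -2375
Change in R: -2375 − (-1582) = -793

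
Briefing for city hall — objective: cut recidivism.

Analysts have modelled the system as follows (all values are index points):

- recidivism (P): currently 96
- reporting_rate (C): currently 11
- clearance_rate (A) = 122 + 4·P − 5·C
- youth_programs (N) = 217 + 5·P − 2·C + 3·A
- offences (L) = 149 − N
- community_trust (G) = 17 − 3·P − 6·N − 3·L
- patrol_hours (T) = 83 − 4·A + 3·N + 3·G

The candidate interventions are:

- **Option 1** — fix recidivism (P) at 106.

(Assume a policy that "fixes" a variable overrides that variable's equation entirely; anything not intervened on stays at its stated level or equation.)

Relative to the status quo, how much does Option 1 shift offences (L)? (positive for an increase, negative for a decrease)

Baseline:
  P = 96
  C = 11
  A = 122 + 4·96 − 5·11 = 451
  N = 217 + 5·96 − 2·11 + 3·451 = 2028
  L = 149 − 2028 = -1879
Option 1 (P := 106):
  P = 106
  C = 11
  A = 122 + 4·106 − 5·11 = 491
  N = 217 + 5·106 − 2·11 + 3·491 = 2198
  L = 149 − 2198 = -2049
Change in L: -2049 − (-1879) = -170

-170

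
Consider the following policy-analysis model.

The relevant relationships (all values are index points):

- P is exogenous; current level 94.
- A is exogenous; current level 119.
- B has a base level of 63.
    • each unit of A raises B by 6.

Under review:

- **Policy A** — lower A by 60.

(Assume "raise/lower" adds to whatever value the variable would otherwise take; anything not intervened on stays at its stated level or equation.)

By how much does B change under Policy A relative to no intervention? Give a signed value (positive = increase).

Baseline:
  A = 119
  B = 63 + 6·119 = 777
Policy A (A − 60):
  A = 119 − 60 = 59
  B = 63 + 6·59 = 417
Change in B: 417 − 777 = -360

-360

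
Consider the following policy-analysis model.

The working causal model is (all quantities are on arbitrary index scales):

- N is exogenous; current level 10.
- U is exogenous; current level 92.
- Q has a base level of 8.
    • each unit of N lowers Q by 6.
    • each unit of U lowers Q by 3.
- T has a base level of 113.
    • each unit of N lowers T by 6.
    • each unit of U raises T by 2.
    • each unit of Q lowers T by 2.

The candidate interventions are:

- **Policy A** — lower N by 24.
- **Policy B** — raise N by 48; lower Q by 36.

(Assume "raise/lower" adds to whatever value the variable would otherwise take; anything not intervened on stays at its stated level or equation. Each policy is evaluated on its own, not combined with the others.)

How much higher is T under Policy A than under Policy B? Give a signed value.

-504

Policy A (N − 24):
  N = 10 − 24 = -14
  U = 92
  Q = 8 − 6·(-14) − 3·92 = -184
  T = 113 − 6·(-14) + 2·92 − 2·(-184) = 749
Policy B (N + 48, Q − 36):
  N = 10 + 48 = 58
  U = 92
  Q = 8 − 6·58 − 3·92 (−36 from intervention) = -652
  T = 113 − 6·58 + 2·92 − 2·(-652) = 1253
T: 749 − 1253 = -504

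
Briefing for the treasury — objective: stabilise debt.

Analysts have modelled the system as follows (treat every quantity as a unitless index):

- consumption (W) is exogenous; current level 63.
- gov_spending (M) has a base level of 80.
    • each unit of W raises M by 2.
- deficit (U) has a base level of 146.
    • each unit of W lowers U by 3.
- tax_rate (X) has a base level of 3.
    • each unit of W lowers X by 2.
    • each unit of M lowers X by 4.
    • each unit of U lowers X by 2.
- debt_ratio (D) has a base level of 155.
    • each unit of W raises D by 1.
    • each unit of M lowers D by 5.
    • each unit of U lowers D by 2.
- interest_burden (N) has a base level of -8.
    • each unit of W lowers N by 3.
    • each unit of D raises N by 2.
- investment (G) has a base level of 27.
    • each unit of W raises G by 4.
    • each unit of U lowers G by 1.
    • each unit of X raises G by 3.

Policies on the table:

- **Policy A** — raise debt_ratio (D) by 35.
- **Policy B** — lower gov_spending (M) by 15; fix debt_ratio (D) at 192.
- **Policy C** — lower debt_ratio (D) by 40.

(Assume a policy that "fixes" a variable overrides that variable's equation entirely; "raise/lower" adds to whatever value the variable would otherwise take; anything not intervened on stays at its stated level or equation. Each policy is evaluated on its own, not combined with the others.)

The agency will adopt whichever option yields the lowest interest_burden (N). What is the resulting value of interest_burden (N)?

Policy A (D + 35):
  W = 63
  M = 80 + 2·63 = 206
  U = 146 − 3·63 = -43
  D = 155 + 63 − 5·206 − 2·(-43) (+35 from intervention) = -691
  N = -8 − 3·63 + 2·(-691) = -1579
Policy B (M − 15, D := 192):
  W = 63
  M = 80 + 2·63 (−15 from intervention) = 191
  U = 146 − 3·63 = -43
  D = 192
  N = -8 − 3·63 + 2·192 = 187
Policy C (D − 40):
  W = 63
  M = 80 + 2·63 = 206
  U = 146 − 3·63 = -43
  D = 155 + 63 − 5·206 − 2·(-43) (−40 from intervention) = -766
  N = -8 − 3·63 + 2·(-766) = -1729
Comparing — Policy A: N=-1579, Policy B: N=187, Policy C: N=-1729. Lowest is -1729 (Policy C).

-1729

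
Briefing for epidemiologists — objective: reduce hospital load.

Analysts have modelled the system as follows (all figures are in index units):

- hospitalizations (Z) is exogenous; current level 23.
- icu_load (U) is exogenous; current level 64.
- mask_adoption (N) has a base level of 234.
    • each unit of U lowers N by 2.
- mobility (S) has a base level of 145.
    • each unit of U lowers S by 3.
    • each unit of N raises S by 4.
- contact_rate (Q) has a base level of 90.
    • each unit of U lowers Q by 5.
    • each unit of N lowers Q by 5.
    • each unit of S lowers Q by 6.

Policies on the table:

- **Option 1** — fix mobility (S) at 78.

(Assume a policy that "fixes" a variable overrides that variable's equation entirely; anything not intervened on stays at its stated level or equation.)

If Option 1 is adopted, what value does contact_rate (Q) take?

-1228

Option 1 (S := 78):
  U = 64
  N = 234 − 2·64 = 106
  S = 78
  Q = 90 − 5·64 − 5·106 − 6·78 = -1228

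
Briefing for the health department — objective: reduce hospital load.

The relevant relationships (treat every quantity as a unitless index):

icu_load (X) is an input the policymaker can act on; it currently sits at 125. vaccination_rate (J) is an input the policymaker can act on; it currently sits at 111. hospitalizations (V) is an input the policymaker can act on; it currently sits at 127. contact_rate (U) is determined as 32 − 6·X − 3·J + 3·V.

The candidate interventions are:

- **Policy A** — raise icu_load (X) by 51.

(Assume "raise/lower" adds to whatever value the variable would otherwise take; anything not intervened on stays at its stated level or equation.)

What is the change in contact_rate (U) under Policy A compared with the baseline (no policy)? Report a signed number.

Baseline:
  X = 125
  J = 111
  V = 127
  U = 32 − 6·125 − 3·111 + 3·127 = -670
Policy A (X + 51):
  X = 125 + 51 = 176
  J = 111
  V = 127
  U = 32 − 6·176 − 3·111 + 3·127 = -976
Change in U: -976 − (-670) = -306

-306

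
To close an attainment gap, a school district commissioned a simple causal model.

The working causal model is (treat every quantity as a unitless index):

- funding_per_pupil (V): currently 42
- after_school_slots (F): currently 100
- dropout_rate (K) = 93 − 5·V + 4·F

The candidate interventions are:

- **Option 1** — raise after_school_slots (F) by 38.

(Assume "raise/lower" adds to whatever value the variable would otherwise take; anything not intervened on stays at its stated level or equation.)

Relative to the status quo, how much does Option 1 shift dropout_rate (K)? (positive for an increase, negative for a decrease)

152

Baseline:
  V = 42
  F = 100
  K = 93 − 5·42 + 4·100 = 283
Option 1 (F + 38):
  V = 42
  F = 100 + 38 = 138
  K = 93 − 5·42 + 4·138 = 435
Change in K: 435 − 283 = 152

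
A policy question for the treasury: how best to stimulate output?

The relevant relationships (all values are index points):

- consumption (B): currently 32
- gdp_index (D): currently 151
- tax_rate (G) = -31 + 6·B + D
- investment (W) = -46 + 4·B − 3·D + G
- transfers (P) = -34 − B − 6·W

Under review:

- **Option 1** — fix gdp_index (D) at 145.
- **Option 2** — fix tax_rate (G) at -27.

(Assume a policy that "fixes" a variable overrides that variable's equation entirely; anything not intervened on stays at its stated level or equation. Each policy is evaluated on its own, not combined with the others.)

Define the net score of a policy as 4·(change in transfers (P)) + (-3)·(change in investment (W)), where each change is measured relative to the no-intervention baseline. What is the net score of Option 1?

Baseline:
  B = 32
  D = 151
  G = -31 + 6·32 + 151 = 312
  W = -46 + 4·32 − 3·151 + 312 = -59
  P = -34 − 32 − 6·(-59) = 288
Option 1 (D := 145):
  B = 32
  D = 145
  G = -31 + 6·32 + 145 = 306
  W = -46 + 4·32 − 3·145 + 306 = -47
  P = -34 − 32 − 6·(-47) = 216
ΔP = 216 − 288 = -72; ΔW = -47 − (-59) = 12
Score = 4·(-72) + (-3)·12 = -324

-324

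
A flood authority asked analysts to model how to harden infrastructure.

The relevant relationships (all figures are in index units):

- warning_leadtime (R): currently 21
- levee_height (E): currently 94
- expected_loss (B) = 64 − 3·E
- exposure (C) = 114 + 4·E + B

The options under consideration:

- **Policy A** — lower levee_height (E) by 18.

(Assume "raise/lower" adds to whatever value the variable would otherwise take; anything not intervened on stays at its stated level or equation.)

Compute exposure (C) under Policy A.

Policy A (E − 18):
  E = 94 − 18 = 76
  B = 64 − 3·76 = -164
  C = 114 + 4·76 + (-164) = 254

254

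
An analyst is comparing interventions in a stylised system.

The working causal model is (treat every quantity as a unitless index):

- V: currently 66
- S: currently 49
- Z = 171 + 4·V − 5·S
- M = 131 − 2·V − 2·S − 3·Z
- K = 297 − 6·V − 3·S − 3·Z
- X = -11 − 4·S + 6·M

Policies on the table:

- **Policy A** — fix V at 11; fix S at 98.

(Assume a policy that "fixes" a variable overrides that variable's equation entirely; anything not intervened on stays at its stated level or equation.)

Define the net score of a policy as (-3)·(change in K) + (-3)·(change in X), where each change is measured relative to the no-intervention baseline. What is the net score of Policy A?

Baseline:
  V = 66
  S = 49
  Z = 171 + 4·66 − 5·49 = 190
  M = 131 − 2·66 − 2·49 − 3·190 = -669
  K = 297 − 6·66 − 3·49 − 3·190 = -816
  X = -11 − 4·49 + 6·(-669) = -4221
Policy A (V := 11, S := 98):
  V = 11
  S = 98
  Z = 171 + 4·11 − 5·98 = -275
  M = 131 − 2·11 − 2·98 − 3·(-275) = 738
  K = 297 − 6·11 − 3·98 − 3·(-275) = 762
  X = -11 − 4·98 + 6·738 = 4025
ΔK = 762 − (-816) = 1578; ΔX = 4025 − (-4221) = 8246
Score = (-3)·1578 + (-3)·8246 = -29472

-29472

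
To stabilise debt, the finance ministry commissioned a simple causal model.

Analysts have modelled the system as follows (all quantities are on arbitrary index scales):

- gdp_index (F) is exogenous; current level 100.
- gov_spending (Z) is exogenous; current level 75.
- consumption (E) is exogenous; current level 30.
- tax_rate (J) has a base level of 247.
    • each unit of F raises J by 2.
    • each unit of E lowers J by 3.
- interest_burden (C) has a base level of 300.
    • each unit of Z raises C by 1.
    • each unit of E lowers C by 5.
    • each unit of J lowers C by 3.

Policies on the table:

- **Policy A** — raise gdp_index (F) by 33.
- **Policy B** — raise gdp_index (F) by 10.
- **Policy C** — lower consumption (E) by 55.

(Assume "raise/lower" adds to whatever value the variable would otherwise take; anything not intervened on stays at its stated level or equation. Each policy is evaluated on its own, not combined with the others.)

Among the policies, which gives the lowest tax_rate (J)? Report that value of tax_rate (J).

Policy A (F + 33):
  F = 100 + 33 = 133
  E = 30
  J = 247 + 2·133 − 3·30 = 423
Policy B (F + 10):
  F = 100 + 10 = 110
  E = 30
  J = 247 + 2·110 − 3·30 = 377
Policy C (E − 55):
  F = 100
  E = 30 − 55 = -25
  J = 247 + 2·100 − 3·(-25) = 522
Comparing — Policy A: J=423, Policy B: J=377, Policy C: J=522. Lowest is 377 (Policy B).

377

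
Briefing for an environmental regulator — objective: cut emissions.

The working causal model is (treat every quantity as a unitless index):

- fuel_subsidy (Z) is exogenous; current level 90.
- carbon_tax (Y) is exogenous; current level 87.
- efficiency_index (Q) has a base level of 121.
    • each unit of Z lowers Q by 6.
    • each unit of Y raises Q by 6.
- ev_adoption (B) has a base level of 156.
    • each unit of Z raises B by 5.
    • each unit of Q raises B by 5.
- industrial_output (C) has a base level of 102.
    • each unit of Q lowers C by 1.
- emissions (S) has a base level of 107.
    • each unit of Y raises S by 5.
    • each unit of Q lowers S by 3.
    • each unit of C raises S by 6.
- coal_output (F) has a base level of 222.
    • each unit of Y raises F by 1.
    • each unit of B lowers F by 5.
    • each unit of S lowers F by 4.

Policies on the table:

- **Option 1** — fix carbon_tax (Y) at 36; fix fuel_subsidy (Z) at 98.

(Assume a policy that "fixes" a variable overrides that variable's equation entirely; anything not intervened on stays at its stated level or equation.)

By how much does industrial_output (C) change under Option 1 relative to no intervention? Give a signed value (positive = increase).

Baseline:
  Z = 90
  Y = 87
  Q = 121 − 6·90 + 6·87 = 103
  C = 102 − 103 = -1
Option 1 (Y := 36, Z := 98):
  Z = 98
  Y = 36
  Q = 121 − 6·98 + 6·36 = -251
  C = 102 − (-251) = 353
Change in C: 353 − (-1) = 354

354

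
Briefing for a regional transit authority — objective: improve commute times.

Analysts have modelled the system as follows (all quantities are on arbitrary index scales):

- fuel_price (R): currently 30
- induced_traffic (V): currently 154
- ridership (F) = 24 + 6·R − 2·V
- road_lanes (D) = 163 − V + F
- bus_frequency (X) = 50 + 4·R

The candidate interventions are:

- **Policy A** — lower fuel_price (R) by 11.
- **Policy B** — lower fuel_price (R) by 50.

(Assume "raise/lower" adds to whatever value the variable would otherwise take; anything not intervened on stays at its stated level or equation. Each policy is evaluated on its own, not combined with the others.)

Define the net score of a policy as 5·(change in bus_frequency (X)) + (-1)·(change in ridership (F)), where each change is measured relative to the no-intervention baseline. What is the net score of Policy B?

-700

Baseline:
  R = 30
  V = 154
  F = 24 + 6·30 − 2·154 = -104
  X = 50 + 4·30 = 170
Policy B (R − 50):
  R = 30 − 50 = -20
  V = 154
  F = 24 + 6·(-20) − 2·154 = -404
  X = 50 + 4·(-20) = -30
ΔX = -30 − 170 = -200; ΔF = -404 − (-104) = -300
Score = 5·(-200) + (-1)·(-300) = -700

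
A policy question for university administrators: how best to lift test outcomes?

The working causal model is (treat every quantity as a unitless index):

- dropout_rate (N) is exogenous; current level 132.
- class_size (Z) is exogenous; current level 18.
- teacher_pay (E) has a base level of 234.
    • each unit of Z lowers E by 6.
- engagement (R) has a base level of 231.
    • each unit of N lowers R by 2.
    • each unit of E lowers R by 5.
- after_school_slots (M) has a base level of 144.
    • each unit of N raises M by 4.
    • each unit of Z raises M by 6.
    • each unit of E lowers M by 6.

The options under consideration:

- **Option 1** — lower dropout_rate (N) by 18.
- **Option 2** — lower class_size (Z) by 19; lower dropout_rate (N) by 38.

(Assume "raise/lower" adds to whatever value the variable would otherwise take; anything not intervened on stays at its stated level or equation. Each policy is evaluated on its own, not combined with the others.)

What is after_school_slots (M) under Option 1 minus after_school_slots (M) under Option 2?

878

Option 1 (N − 18):
  N = 132 − 18 = 114
  Z = 18
  E = 234 − 6·18 = 126
  M = 144 + 4·114 + 6·18 − 6·126 = -48
Option 2 (Z − 19, N − 38):
  N = 132 − 38 = 94
  Z = 18 − 19 = -1
  E = 234 − 6·(-1) = 240
  M = 144 + 4·94 + 6·(-1) − 6·240 = -926
M: -48 − (-926) = 878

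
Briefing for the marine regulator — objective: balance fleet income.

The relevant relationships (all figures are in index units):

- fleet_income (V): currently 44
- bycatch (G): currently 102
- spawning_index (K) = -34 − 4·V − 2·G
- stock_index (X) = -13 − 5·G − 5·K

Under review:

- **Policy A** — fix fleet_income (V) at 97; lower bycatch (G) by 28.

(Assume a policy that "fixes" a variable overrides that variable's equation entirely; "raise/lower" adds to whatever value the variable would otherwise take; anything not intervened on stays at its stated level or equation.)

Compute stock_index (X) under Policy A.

Policy A (V := 97, G − 28):
  V = 97
  G = 102 − 28 = 74
  K = -34 − 4·97 − 2·74 = -570
  X = -13 − 5·74 − 5·(-570) = 2467

2467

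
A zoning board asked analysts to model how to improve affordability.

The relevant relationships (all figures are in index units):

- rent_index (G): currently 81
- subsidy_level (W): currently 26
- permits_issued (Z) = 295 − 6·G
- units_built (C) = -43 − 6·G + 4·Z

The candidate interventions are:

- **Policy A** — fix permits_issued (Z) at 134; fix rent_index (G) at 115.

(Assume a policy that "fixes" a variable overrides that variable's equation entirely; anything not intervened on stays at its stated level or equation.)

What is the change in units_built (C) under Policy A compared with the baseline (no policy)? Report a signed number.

1096

Baseline:
  G = 81
  Z = 295 − 6·81 = -191
  C = -43 − 6·81 + 4·(-191) = -1293
Policy A (Z := 134, G := 115):
  G = 115
  Z = 134
  C = -43 − 6·115 + 4·134 = -197
Change in C: -197 − (-1293) = 1096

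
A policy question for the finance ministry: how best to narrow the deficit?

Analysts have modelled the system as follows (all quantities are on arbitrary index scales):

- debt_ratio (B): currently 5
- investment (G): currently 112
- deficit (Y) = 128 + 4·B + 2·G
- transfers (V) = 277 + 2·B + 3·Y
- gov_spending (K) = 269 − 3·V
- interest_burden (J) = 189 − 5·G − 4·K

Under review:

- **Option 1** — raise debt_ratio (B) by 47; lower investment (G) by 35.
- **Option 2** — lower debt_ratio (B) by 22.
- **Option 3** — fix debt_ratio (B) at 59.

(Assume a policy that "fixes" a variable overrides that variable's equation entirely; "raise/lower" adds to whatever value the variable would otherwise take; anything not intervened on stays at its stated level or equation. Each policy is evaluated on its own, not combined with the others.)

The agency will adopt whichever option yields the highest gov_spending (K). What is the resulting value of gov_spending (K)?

Option 1 (B + 47, G − 35):
  B = 5 + 47 = 52
  G = 112 − 35 = 77
  Y = 128 + 4·52 + 2·77 = 490
  V = 277 + 2·52 + 3·490 = 1851
  K = 269 − 3·1851 = -5284
Option 2 (B − 22):
  B = 5 − 22 = -17
  G = 112
  Y = 128 + 4·(-17) + 2·112 = 284
  V = 277 + 2·(-17) + 3·284 = 1095
  K = 269 − 3·1095 = -3016
Option 3 (B := 59):
  B = 59
  G = 112
  Y = 128 + 4·59 + 2·112 = 588
  V = 277 + 2·59 + 3·588 = 2159
  K = 269 − 3·2159 = -6208
Comparing — Option 1: K=-5284, Option 2: K=-3016, Option 3: K=-6208. Highest is -3016 (Option 2).

-3016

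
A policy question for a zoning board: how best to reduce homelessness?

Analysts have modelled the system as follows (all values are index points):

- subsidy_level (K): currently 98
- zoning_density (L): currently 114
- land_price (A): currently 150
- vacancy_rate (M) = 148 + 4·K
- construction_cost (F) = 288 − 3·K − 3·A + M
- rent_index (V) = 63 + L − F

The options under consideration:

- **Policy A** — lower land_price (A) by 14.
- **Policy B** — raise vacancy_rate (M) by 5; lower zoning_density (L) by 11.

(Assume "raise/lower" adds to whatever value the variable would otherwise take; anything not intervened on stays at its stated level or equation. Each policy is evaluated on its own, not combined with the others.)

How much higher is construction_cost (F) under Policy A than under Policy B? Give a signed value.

Policy A (A − 14):
  K = 98
  A = 150 − 14 = 136
  M = 148 + 4·98 = 540
  F = 288 − 3·98 − 3·136 + 540 = 126
Policy B (M + 5, L − 11):
  K = 98
  A = 150
  M = 148 + 4·98 (+5 from intervention) = 545
  F = 288 − 3·98 − 3·150 + 545 = 89
F: 126 − 89 = 37

37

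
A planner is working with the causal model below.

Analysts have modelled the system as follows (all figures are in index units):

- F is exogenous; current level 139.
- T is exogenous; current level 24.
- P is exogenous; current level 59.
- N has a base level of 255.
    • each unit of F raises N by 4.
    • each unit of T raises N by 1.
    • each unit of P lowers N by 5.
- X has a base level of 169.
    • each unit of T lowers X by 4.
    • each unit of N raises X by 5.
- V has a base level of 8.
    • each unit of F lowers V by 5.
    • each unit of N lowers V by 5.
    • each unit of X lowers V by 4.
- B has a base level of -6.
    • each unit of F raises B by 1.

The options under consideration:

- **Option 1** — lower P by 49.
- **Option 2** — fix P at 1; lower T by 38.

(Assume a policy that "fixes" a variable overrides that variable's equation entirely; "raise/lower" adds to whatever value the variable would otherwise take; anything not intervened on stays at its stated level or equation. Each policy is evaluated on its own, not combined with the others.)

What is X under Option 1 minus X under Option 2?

-187

Option 1 (P − 49):
  F = 139
  T = 24
  P = 59 − 49 = 10
  N = 255 + 4·139 + 24 − 5·10 = 785
  X = 169 − 4·24 + 5·785 = 3998
Option 2 (P := 1, T − 38):
  F = 139
  T = 24 − 38 = -14
  P = 1
  N = 255 + 4·139 + (-14) − 5·1 = 792
  X = 169 − 4·(-14) + 5·792 = 4185
X: 3998 − 4185 = -187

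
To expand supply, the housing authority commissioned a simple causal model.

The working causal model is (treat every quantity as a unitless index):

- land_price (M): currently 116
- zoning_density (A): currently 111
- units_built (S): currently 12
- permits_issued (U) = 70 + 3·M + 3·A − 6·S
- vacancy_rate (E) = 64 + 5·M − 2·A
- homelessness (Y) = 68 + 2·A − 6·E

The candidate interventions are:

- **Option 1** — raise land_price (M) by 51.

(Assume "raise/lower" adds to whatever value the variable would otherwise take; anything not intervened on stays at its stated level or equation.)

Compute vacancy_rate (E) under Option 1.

Option 1 (M + 51):
  M = 116 + 51 = 167
  A = 111
  E = 64 + 5·167 − 2·111 = 677

677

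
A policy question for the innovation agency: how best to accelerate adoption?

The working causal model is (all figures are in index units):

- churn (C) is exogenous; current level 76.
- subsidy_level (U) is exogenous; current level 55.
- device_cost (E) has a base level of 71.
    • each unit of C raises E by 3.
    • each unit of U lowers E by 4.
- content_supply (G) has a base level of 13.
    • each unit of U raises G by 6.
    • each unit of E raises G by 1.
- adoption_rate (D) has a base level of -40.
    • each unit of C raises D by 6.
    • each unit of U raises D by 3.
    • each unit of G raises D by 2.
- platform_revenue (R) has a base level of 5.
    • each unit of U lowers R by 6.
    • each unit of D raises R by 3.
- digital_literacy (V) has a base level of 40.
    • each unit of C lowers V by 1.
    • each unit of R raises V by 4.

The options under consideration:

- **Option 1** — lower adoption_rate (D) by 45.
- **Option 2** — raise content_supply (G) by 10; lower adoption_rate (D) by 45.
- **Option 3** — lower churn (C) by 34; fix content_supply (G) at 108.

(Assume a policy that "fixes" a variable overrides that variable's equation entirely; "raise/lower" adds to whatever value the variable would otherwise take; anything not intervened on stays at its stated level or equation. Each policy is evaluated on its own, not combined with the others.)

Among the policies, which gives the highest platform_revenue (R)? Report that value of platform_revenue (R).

3875

Option 1 (D − 45):
  C = 76
  U = 55
  E = 71 + 3·76 − 4·55 = 79
  G = 13 + 6·55 + 79 = 422
  D = -40 + 6·76 + 3·55 + 2·422 (−45 from intervention) = 1380
  R = 5 − 6·55 + 3·1380 = 3815
Option 2 (G + 10, D − 45):
  C = 76
  U = 55
  E = 71 + 3·76 − 4·55 = 79
  G = 13 + 6·55 + 79 (+10 from intervention) = 432
  D = -40 + 6·76 + 3·55 + 2·432 (−45 from intervention) = 1400
  R = 5 − 6·55 + 3·1400 = 3875
Option 3 (C − 34, G := 108):
  C = 76 − 34 = 42
  U = 55
  E = 71 + 3·42 − 4·55 = -23
  G = 108
  D = -40 + 6·42 + 3·55 + 2·108 = 593
  R = 5 − 6·55 + 3·593 = 1454
Comparing — Option 1: R=3815, Option 2: R=3875, Option 3: R=1454. Highest is 3875 (Option 2).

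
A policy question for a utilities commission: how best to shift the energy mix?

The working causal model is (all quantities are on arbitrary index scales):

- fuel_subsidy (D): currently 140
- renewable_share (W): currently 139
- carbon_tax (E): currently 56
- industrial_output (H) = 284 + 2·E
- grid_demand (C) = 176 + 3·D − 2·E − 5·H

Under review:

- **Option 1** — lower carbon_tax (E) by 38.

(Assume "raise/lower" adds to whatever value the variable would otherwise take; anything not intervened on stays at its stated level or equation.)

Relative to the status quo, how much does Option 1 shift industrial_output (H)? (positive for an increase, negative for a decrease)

-76

Baseline:
  E = 56
  H = 284 + 2·56 = 396
Option 1 (E − 38):
  E = 56 − 38 = 18
  H = 284 + 2·18 = 320
Change in H: 320 − 396 = -76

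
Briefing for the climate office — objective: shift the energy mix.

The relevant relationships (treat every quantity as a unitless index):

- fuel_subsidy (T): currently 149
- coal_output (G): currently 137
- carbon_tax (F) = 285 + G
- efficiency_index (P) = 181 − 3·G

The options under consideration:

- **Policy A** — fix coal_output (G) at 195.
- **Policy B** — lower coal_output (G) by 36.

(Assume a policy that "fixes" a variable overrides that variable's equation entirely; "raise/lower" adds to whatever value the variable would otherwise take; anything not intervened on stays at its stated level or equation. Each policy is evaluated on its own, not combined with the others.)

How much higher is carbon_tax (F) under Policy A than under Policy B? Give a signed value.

Policy A (G := 195):
  G = 195
  F = 285 + 195 = 480
Policy B (G − 36):
  G = 137 − 36 = 101
  F = 285 + 101 = 386
F: 480 − 386 = 94

94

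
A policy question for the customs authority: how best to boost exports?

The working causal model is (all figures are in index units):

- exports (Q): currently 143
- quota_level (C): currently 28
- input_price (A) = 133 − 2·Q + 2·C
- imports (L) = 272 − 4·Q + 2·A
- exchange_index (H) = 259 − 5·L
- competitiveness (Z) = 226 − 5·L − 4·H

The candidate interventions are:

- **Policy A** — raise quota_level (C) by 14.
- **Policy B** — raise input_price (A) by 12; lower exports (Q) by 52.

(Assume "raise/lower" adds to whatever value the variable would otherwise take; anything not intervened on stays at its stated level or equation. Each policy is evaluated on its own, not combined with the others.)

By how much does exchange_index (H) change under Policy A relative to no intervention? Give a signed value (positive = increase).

-280

Baseline:
  Q = 143
  C = 28
  A = 133 − 2·143 + 2·28 = -97
  L = 272 − 4·143 + 2·(-97) = -494
  H = 259 − 5·(-494) = 2729
Policy A (C + 14):
  Q = 143
  C = 28 + 14 = 42
  A = 133 − 2·143 + 2·42 = -69
  L = 272 − 4·143 + 2·(-69) = -438
  H = 259 − 5·(-438) = 2449
Change in H: 2449 − 2729 = -280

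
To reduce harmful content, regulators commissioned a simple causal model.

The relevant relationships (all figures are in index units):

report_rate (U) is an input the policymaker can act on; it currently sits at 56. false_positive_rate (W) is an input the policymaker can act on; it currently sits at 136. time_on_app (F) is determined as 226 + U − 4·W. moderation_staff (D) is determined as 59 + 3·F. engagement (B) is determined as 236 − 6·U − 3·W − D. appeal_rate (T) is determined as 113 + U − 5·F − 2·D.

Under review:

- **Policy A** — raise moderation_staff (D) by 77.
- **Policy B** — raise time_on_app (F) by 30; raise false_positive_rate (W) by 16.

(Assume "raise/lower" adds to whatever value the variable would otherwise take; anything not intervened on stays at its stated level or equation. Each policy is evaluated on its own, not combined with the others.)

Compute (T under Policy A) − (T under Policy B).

-528

Policy A (D + 77):
  U = 56
  W = 136
  F = 226 + 56 − 4·136 = -262
  D = 59 + 3·(-262) (+77 from intervention) = -650
  T = 113 + 56 − 5·(-262) − 2·(-650) = 2779
Policy B (F + 30, W + 16):
  U = 56
  W = 136 + 16 = 152
  F = 226 + 56 − 4·152 (+30 from intervention) = -296
  D = 59 + 3·(-296) = -829
  T = 113 + 56 − 5·(-296) − 2·(-829) = 3307
T: 2779 − 3307 = -528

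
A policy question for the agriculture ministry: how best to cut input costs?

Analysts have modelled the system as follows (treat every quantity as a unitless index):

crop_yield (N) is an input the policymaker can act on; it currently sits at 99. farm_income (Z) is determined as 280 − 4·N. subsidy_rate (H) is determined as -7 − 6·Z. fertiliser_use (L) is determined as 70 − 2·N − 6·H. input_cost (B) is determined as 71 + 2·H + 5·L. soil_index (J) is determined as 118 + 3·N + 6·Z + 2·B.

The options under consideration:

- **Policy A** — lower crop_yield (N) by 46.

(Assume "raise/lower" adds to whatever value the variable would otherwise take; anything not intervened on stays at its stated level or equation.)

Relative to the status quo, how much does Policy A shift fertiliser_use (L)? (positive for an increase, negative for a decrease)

6716

Baseline:
  N = 99
  Z = 280 − 4·99 = -116
  H = -7 − 6·(-116) = 689
  L = 70 − 2·99 − 6·689 = -4262
Policy A (N − 46):
  N = 99 − 46 = 53
  Z = 280 − 4·53 = 68
  H = -7 − 6·68 = -415
  L = 70 − 2·53 − 6·(-415) = 2454
Change in L: 2454 − (-4262) = 6716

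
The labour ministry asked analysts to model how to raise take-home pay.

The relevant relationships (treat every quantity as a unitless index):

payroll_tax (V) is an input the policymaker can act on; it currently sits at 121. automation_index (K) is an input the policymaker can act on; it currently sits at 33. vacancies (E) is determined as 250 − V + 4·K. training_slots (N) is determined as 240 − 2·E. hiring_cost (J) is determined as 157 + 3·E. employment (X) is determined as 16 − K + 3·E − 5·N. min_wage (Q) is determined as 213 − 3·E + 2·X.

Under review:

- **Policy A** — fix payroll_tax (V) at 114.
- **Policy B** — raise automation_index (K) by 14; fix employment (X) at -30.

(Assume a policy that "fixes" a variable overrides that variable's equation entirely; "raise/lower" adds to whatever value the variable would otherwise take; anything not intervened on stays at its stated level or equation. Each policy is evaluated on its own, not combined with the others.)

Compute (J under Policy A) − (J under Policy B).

Policy A (V := 114):
  V = 114
  K = 33
  E = 250 − 114 + 4·33 = 268
  J = 157 + 3·268 = 961
Policy B (K + 14, X := -30):
  V = 121
  K = 33 + 14 = 47
  E = 250 − 121 + 4·47 = 317
  J = 157 + 3·317 = 1108
J: 961 − 1108 = -147

-147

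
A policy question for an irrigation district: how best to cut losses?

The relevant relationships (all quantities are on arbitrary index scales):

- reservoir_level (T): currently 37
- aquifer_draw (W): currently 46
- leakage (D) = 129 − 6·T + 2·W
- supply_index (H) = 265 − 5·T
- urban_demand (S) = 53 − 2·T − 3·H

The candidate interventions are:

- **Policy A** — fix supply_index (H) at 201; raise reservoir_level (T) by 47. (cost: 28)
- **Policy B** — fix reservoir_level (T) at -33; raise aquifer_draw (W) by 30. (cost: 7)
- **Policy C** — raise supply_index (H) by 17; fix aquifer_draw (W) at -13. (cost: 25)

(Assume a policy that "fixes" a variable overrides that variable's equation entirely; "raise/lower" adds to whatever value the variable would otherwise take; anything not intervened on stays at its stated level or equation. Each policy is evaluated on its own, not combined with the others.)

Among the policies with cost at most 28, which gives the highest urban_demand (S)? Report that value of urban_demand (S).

Policy A (H := 201, T + 47):
  T = 37 + 47 = 84
  H = 201
  S = 53 − 2·84 − 3·201 = -718
Policy B (T := -33, W + 30):
  T = -33
  H = 265 − 5·(-33) = 430
  S = 53 − 2·(-33) − 3·430 = -1171
Policy C (H + 17, W := -13):
  T = 37
  H = 265 − 5·37 (+17 from intervention) = 97
  S = 53 − 2·37 − 3·97 = -312
Comparing — Policy A: S=-718, Policy B: S=-1171, Policy C: S=-312. Highest is -312 (Policy C).

-312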